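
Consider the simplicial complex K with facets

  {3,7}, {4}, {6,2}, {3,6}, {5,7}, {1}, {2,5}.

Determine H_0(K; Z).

We work with the vertex ordering 1 < 2 < 3 < 4 < 5 < 6 < 7. The simplices of K, each written with vertices in increasing order, are:

  0-simplices (7): [1], [2], [3], [4], [5], [6], [7]
  1-simplices (5): [2,5], [2,6], [3,6], [3,7], [5,7]

so the chain groups are C_0 ≅ Z^7, C_1 ≅ Z^5.

The boundary map ∂_1: C_1 → C_0 is given by ∂[p,q] = [q] − [p].
The 7×5 boundary matrix has rank 4 and Smith normal form diag(1,1,1,1).

Reading off H_k = ker ∂_k / im ∂_{k+1}:

  H_0: rank C_0 − rank ∂_1 = 7 − 4 = 3, and the invariant factors of ∂_1 are all 1, so H_0 ≅ Z^3.

(K is a triangulation of the disjoint union of a set of 2 points and the circle S^1.)

H_0 ≅ Z^3.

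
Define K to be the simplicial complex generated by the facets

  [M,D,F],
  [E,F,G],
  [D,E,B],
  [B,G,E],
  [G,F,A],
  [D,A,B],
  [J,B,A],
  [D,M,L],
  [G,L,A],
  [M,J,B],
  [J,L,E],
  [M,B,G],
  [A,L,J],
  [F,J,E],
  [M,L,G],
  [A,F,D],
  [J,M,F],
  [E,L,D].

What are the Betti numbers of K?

b_0 = 1, b_1 = 2, b_2 = 1.

Fix the vertex order A < B < D < E < F < G < J < L < M and write every simplex with vertices in increasing order. Then dim K = 2 and the simplices of K are:

  0-simplices (9): A, B, D, E, F, G, J, L, M
  1-simplices (27): AB, AD, AF, AG, AJ, AL, BD, BE, BG, BJ, BM, DE, DF, DL, DM, EF, EG, EJ, EL, FG, FJ, FM, GL, GM, JL, JM, LM
  2-simplices (18): ABD, ABJ, ADF, AFG, AGL, AJL, BDE, BEG, BGM, BJM, DEL, DFM, DLM, EFG, EFJ, EJL, FJM, GLM

so the chain groups are C_0 ≅ Z^9, C_1 ≅ Z^27, C_2 ≅ Z^18.

The boundary map ∂_1: C_1 → C_0 sends each edge [p,q] (with p < q) to q − p. For instance
  ∂EL = L − E.
This gives a 9×27 integer matrix of rank 8; reducing to Smith normal form yields diagonal entries (1,1,1,1,1,1,1,1).

∂_2: C_2 → C_1 sends each 2-simplex [p,q,r] to [q,r] − [p,r] + [p,q]. For instance
  ∂BEG = EG − BG + BE,
  ∂EFJ = FJ − EJ + EF.
The resulting 27×18 matrix has rank 17, and its Smith normal form has invariant factors (1,1,1,1,1,1,1,1,1,1,1,1,1,1,1,1,1).

Reading off H_k = ker ∂_k / im ∂_{k+1}:

  H_0: rank C_0 − rank ∂_1 = 9 − 8 = 1, and the invariant factors of ∂_1 are all 1, so H_0 ≅ Z.
  H_1: rank ker ∂_1 − rank ∂_2 = (27 − 8) − 17 = 2, and the invariant factors of ∂_2 are all 1, so H_1 ≅ Z^2.
  H_2: rank ker ∂_2 − rank ∂_3 = (18 − 17) − 0 = 1, and there is no ∂_3, so H_2 ≅ Z.

As a check, the Euler characteristic is 9 − 27 + 18 = 0, which agrees with 1 − 2 + 1 = 0.

Hence the Betti numbers are b_0 = 1, b_1 = 2, b_2 = 1.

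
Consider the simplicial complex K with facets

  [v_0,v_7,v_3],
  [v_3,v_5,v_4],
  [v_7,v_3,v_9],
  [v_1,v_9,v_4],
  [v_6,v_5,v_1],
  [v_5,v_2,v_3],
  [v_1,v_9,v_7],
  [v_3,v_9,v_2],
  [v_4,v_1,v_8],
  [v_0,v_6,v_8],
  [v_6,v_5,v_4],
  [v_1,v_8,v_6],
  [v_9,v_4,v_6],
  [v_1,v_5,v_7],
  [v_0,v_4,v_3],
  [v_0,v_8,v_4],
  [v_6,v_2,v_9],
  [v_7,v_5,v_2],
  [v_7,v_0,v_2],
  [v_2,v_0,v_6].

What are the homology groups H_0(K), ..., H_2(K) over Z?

H_0 = Z,  H_1 = Z × Z/2,  H_2 = 0.

Fix the vertex order v_0 < v_1 < v_2 < v_3 < v_4 < v_5 < v_6 < v_7 < v_8 < v_9 and write every simplex with vertices in increasing order. Then dim K = 2 and the simplices of K are:

  0-simplices (10): [v_0], [v_1], [v_2], [v_3], [v_4], [v_5], [v_6], [v_7], [v_8], [v_9]
  1-simplices (30): (30 of them)
  2-simplices (20): (20 of them)

giving chain groups C_0 ≅ Z^10, C_1 ≅ Z^30, C_2 ≅ Z^20.

Boundary ∂_1: C_1 → C_0 maps an edge to its endpoints' difference, ∂[p,q] = q − p.
The 10×30 boundary matrix has rank 9 and Smith normal form diag(1,1,1,1,1,1,1,1,1).

∂_2: C_2 → C_1 maps a triangle to the signed sum of its edges. For instance
  ∂[v_1,v_5,v_7] = [v_5,v_7] − [v_1,v_7] + [v_1,v_5],
  ∂[v_2,v_6,v_9] = [v_6,v_9] − [v_2,v_9] + [v_2,v_6].
The resulting 30×20 matrix has rank 20, and its Smith normal form has invariant factors (1,1,1,1,1,1,1,1,1,1,1,1,1,1,1,1,1,1,1,2).

Reading off H_k = ker ∂_k / im ∂_{k+1}:

  H_0: rank C_0 − rank ∂_1 = 10 − 9 = 1, and the invariant factors of ∂_1 are all 1, so H_0 ≅ Z.
  H_1: rank ker ∂_1 − rank ∂_2 = (30 − 9) − 20 = 1, and ∂_2 has invariant factor 2 > 1, so H_1 ≅ Z × Z/2.
  H_2: rank ker ∂_2 − rank ∂_3 = (20 − 20) − 0 = 0, and there is no ∂_3, so H_2 ≅ 0.

(K is a triangulation of the Klein bottle.)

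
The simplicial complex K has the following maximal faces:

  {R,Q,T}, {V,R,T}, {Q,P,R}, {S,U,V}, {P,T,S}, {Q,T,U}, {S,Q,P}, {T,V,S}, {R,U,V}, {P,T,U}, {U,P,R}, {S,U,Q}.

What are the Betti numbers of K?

Fix the vertex order P < Q < R < S < T < U < V and write every simplex with vertices in increasing order. Then dim K = 2 and the simplices of K are:

  0-simplices (7): P, Q, R, S, T, U, V
  1-simplices (18): PQ, PR, PS, PT, PU, QR, QS, QT, QU, RT, RU, RV, ST, SU, SV, TU, TV, UV
  2-simplices (12): PQR, PQS, PRU, PST, PTU, QRT, QSU, QTU, RTV, RUV, STV, SUV

so the chain groups are C_0 ≅ Z^7, C_1 ≅ Z^18, C_2 ≅ Z^12.

The boundary map ∂_1: C_1 → C_0 sends each edge [p,q] (with p < q) to q − p. For instance
  ∂RV = V − R.
This gives a 7×18 integer matrix of rank 6; reducing to Smith normal form yields diagonal entries (1,1,1,1,1,1).

Boundary ∂_2: C_2 → C_1 maps a triangle to the signed sum of its edges. For instance
  ∂QTU = TU − QU + QT,
  ∂STV = TV − SV + ST.
The 18×12 boundary matrix has rank 12 and Smith normal form diag(1,1,1,1,1,1,1,1,1,1,1,2).

Now H_k = ker ∂_k / im ∂_{k+1}, so:

  H_0: rank C_0 − rank ∂_1 = 7 − 6 = 1, and the invariant factors of ∂_1 are all 1, so H_0 = Z.
  H_1: rank ker ∂_1 − rank ∂_2 = (18 − 6) − 12 = 0, and ∂_2 has invariant factor 2 > 1, so H_1 = Z/2.
  H_2: rank ker ∂_2 − rank ∂_3 = (12 − 12) − 0 = 0, and there is no ∂_3, so H_2 = 0.

As a check, the Euler characteristic is 7 − 18 + 12 = 1, which agrees with 1 − 0 + 0 = 1.

Hence the Betti numbers are b_0 = 1, b_1 = 0, b_2 = 0.

b_0 = 1, b_1 = 0, b_2 = 0.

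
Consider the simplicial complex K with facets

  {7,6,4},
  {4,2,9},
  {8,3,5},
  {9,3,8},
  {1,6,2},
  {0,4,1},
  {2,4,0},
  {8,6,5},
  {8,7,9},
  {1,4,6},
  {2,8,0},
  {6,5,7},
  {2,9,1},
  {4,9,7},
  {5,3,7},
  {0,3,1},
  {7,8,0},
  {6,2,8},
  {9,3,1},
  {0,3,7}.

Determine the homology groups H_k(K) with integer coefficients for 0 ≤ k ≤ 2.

H_0 ≅ Z,  H_1 ≅ Z ⊕ Z_2,  H_2 = 0.

Fix the vertex order 0 < 1 < 2 < 3 < 4 < 5 < 6 < 7 < 8 < 9 and write every simplex with vertices in increasing order. Then dim K = 2 and the simplices of K are:

  0-simplices (10): [0], [1], [2], [3], [4], [5], [6], [7], [8], [9]
  1-simplices (30): (30 of them)
  2-simplices (20): (20 of them)

so the chain groups are C_0 ≅ Z^10, C_1 ≅ Z^30, C_2 ≅ Z^20.

∂_1: C_1 → C_0 is given by ∂[p,q] = [q] − [p]. For instance
  ∂[2,9] = [9] − [2].
This gives a 10×30 integer matrix of rank 9; reducing to Smith normal form yields diagonal entries (1,1,1,1,1,1,1,1,1).

Boundary ∂_2: C_2 → C_1 maps a triangle to the signed sum of its edges. For instance
  ∂[0,1,3] = [1,3] − [0,3] + [0,1],
  ∂[0,7,8] = [7,8] − [0,8] + [0,7].
The 30×20 boundary matrix has rank 20 and Smith normal form diag(1,1,1,1,1,1,1,1,1,1,1,1,1,1,1,1,1,1,1,2).

Computing H_k = (kernel of ∂_k) / (image of ∂_{k+1}):

  H_0: rank C_0 − rank ∂_1 = 10 − 9 = 1, and the invariant factors of ∂_1 are all 1, so H_0 = Z.
  H_1: rank ker ∂_1 − rank ∂_2 = (30 − 9) − 20 = 1, and ∂_2 has invariant factor 2 > 1, so H_1 = Z ⊕ Z_2.
  H_2: rank ker ∂_2 − rank ∂_3 = (20 − 20) − 0 = 0, and there is no ∂_3, so H_2 = 0.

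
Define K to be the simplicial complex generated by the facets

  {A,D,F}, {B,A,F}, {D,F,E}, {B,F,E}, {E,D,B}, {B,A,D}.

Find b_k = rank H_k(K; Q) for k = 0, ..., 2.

Order the vertices as A < B < D < E < F. Listing each simplex with vertices in this order, K has dimension 2 with simplices:

  0-simplices (5): A, B, D, E, F
  1-simplices (9): AB, AD, AF, BD, BE, BF, DE, DF, EF
  2-simplices (6): ABD, ABF, ADF, BDE, BEF, DEF

Hence C_0 ≅ Z^5, C_1 ≅ Z^9, C_2 ≅ Z^6.

Boundary ∂_1: C_1 → C_0 is given by ∂[p,q] = [q] − [p]. For instance
  ∂AF = F − A.
This gives a 5×9 integer matrix of rank 4; reducing to Smith normal form yields diagonal entries (1,1,1,1).

∂_2: C_2 → C_1 sends each 2-simplex [p,q,r] to [q,r] − [p,r] + [p,q]. For instance
  ∂DEF = EF − DF + DE,
  ∂ABD = BD − AD + AB.
The resulting 9×6 matrix has rank 5, and its Smith normal form has invariant factors (1,1,1,1,1).

From H_k ≅ ker(∂_k) / im(∂_{k+1}) we obtain:

  H_0: rank C_0 − rank ∂_1 = 5 − 4 = 1, and the invariant factors of ∂_1 are all 1, so H_0 = Z.
  H_1: rank ker ∂_1 − rank ∂_2 = (9 − 4) − 5 = 0, and the invariant factors of ∂_2 are all 1, so H_1 = 0.
  H_2: rank ker ∂_2 − rank ∂_3 = (6 − 5) − 0 = 1, and there is no ∂_3, so H_2 = Z.

Hence the Betti numbers are b_0 = 1, b_1 = 0, b_2 = 1.

b_0 = 1, b_1 = 0, b_2 = 1.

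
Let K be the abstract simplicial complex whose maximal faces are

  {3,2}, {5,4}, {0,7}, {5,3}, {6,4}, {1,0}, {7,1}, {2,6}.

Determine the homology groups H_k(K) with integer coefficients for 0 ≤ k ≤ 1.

Take the total order 0 < 1 < 2 < 3 < 4 < 5 < 6 < 7 on the vertex set. Then K (dimension 1) consists of the simplices:

  0-simplices (8): [0], [1], [2], [3], [4], [5], [6], [7]
  1-simplices (8): [0,1], [0,7], [1,7], [2,3], [2,6], [3,5], [4,5], [4,6]

so the chain groups are C_0 ≅ Z^8, C_1 ≅ Z^8.

The boundary map ∂_1: C_1 → C_0 maps an edge to its endpoints' difference, ∂[p,q] = q − p.
As a 8×8 matrix over Z this has rank 6, with invariant factors (1,1,1,1,1,1).

Reading off H_k = ker ∂_k / im ∂_{k+1}:

  H_0: rank C_0 − rank ∂_1 = 8 − 6 = 2, and the invariant factors of ∂_1 are all 1, so H_0 ≅ Z^2.
  H_1: rank ker ∂_1 − rank ∂_2 = (8 − 6) − 0 = 2, and there is no ∂_2, so H_1 ≅ Z^2.

H_0 ≅ Z^2,  H_1 ≅ Z^2.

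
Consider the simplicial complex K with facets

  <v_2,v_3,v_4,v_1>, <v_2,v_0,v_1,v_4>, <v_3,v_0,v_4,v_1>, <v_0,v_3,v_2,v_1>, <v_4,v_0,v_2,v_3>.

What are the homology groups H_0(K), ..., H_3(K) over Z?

H_0 = Z,  H_1 = 0,  H_2 = 0,  H_3 = Z.

K has 5 vertices, 10 edges, 10 triangles, 5 3-simplices.
rank ∂_0 = 0, rank ∂_1 = 4 ⇒ b_0 = 5 − 0 − 4 = 1; all invariant factors of ∂_1 are 1 so no torsion. So H_0 ≅ Z.
rank ∂_1 = 4, rank ∂_2 = 6 ⇒ b_1 = 10 − 4 − 6 = 0; all invariant factors of ∂_2 are 1 so no torsion. So H_1 ≅ 0.
rank ∂_2 = 6, rank ∂_3 = 4 ⇒ b_2 = 10 − 6 − 4 = 0; all invariant factors of ∂_3 are 1 so no torsion. So H_2 ≅ 0.
rank ∂_3 = 4, rank ∂_4 = 0 ⇒ b_3 = 5 − 4 − 0 = 1. So H_3 ≅ Z.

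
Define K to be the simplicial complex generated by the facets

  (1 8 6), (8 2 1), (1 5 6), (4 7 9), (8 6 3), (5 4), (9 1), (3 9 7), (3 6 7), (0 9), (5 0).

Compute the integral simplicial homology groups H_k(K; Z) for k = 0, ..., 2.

Take the total order 0 < 1 < 2 < 3 < 4 < 5 < 6 < 7 < 8 < 9 on the vertex set. Then K (dimension 2) consists of the simplices:

  0-simplices (10): [0], [1], [2], [3], [4], [5], [6], [7], [8], [9]
  1-simplices (19): [0,5], [0,9], [1,2], [1,5], [1,6], [1,8], [1,9], [2,8], [3,6], [3,7], [3,8], [3,9], [4,5], [4,7], [4,9], [5,6], [6,7], [6,8], [7,9]
  2-simplices (7): [1,2,8], [1,5,6], [1,6,8], [3,6,7], [3,6,8], [3,7,9], [4,7,9]

giving chain groups C_0 ≅ Z^10, C_1 ≅ Z^19, C_2 ≅ Z^7.

∂_1: C_1 → C_0 is given by ∂[p,q] = [q] − [p].
The 10×19 boundary matrix has rank 9 and Smith normal form diag(1,1,1,1,1,1,1,1,1).

Boundary ∂_2: C_2 → C_1 sends each 2-simplex [p,q,r] to [q,r] − [p,r] + [p,q]. For instance
  ∂[1,5,6] = [5,6] − [1,6] + [1,5],
  ∂[3,7,9] = [7,9] − [3,9] + [3,7].
This gives a 19×7 integer matrix of rank 7; reducing to Smith normal form yields diagonal entries (1,1,1,1,1,1,1).

From H_k ≅ ker(∂_k) / im(∂_{k+1}) we obtain:

  H_0: rank C_0 − rank ∂_1 = 10 − 9 = 1, and the invariant factors of ∂_1 are all 1, so H_0 ≅ Z.
  H_1: rank ker ∂_1 − rank ∂_2 = (19 − 9) − 7 = 3, and the invariant factors of ∂_2 are all 1, so H_1 ≅ Z^3.
  H_2: rank ker ∂_2 − rank ∂_3 = (7 − 7) − 0 = 0, and there is no ∂_3, so H_2 ≅ 0.

As a check, the Euler characteristic is 10 − 19 + 7 = -2, which agrees with 1 − 3 + 0 = -2.

H_0 = Z,  H_1 = Z^3,  H_2 = 0.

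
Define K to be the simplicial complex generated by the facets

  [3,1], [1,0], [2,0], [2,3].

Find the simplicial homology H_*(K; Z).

H_0 = Z,  H_1 = Z.

We work with the vertex ordering 0 < 1 < 2 < 3. The simplices of K, each written with vertices in increasing order, are:

  0-simplices (4): [0], [1], [2], [3]
  1-simplices (4): [0,1], [0,2], [1,3], [2,3]

Hence C_0 ≅ Z^4, C_1 ≅ Z^4.

Boundary ∂_1: C_1 → C_0 sends each edge [p,q] (with p < q) to q − p. For instance
  ∂[0,1] = [1] − [0].
The resulting 4×4 matrix has rank 3, and its Smith normal form has invariant factors (1,1,1).

From H_k ≅ ker(∂_k) / im(∂_{k+1}) we obtain:

  H_0: rank C_0 − rank ∂_1 = 4 − 3 = 1, and the invariant factors of ∂_1 are all 1, so H_0 = Z.
  H_1: rank ker ∂_1 − rank ∂_2 = (4 − 3) − 0 = 1, and there is no ∂_2, so H_1 = Z.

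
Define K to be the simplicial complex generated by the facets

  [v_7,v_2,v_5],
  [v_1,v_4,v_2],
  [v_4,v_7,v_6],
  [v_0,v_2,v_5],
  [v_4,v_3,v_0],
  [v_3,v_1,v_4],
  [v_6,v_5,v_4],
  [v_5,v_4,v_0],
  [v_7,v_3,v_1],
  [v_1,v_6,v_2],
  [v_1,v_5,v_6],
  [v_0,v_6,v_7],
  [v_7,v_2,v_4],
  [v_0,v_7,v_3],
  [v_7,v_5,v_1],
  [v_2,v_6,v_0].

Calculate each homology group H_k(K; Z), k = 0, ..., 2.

Fix the vertex order v_0 < v_1 < v_2 < v_3 < v_4 < v_5 < v_6 < v_7 and write every simplex with vertices in increasing order. Then dim K = 2 and the simplices of K are:

  0-simplices (8): [v_0], [v_1], [v_2], [v_3], [v_4], [v_5], [v_6], [v_7]
  1-simplices (24): (24 of them)
  2-simplices (16): (16 of them)

giving chain groups C_0 ≅ Z^8, C_1 ≅ Z^24, C_2 ≅ Z^16.

Boundary ∂_1: C_1 → C_0 maps an edge to its endpoints' difference, ∂[p,q] = q − p. For instance
  ∂[v_4,v_6] = [v_6] − [v_4].
The 8×24 boundary matrix has rank 7 and Smith normal form diag(1,1,1,1,1,1,1).

The boundary map ∂_2: C_2 → C_1 maps a triangle to the signed sum of its edges. For instance
  ∂[v_0,v_3,v_4] = [v_3,v_4] − [v_0,v_4] + [v_0,v_3],
  ∂[v_2,v_4,v_7] = [v_4,v_7] − [v_2,v_7] + [v_2,v_4].
As a 24×16 matrix over Z this has rank 15, with invariant factors (1,1,1,1,1,1,1,1,1,1,1,1,1,1,1).

From H_k ≅ ker(∂_k) / im(∂_{k+1}) we obtain:

  H_0: rank C_0 − rank ∂_1 = 8 − 7 = 1, and the invariant factors of ∂_1 are all 1, so H_0 ≅ Z.
  H_1: rank ker ∂_1 − rank ∂_2 = (24 − 7) − 15 = 2, and the invariant factors of ∂_2 are all 1, so H_1 ≅ Z^2.
  H_2: rank ker ∂_2 − rank ∂_3 = (16 − 15) − 0 = 1, and there is no ∂_3, so H_2 ≅ Z.

(K is a triangulation of the torus T^2.)

H_0 ≅ Z,  H_1 ≅ Z^2,  H_2 ≅ Z.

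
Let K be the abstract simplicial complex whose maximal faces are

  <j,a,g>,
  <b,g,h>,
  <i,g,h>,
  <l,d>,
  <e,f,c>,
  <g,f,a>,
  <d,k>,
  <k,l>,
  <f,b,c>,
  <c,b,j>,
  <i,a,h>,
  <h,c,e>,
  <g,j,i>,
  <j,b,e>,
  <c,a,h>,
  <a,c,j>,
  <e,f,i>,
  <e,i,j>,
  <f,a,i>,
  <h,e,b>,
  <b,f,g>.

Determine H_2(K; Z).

Order the vertices as a < b < c < d < e < f < g < h < i < j < k < l. Listing each simplex with vertices in this order, K has dimension 2 with simplices:

  0-simplices (12): a, b, c, d, e, f, g, h, i, j, k, l
  1-simplices (30): ac, af, ag, ah, ai, aj, bc, be, bf, bg, bh, bj, ce, cf, ch, cj, dk, dl, ef, eh, ei, ej, fg, fi, gh, gi, gj, hi, ij, kl
  2-simplices (18): ach, acj, afg, afi, agj, ahi, bcf, bcj, beh, bej, bfg, bgh, cef, ceh, efi, eij, ghi, gij

Hence C_0 ≅ Z^12, C_1 ≅ Z^30, C_2 ≅ Z^18.

Boundary ∂_1: C_1 → C_0 sends each edge [p,q] (with p < q) to q − p.
As a 12×30 matrix over Z this has rank 10, with invariant factors (1,1,1,1,1,1,1,1,1,1).

∂_2: C_2 → C_1 sends each 2-simplex [p,q,r] to [q,r] − [p,r] + [p,q]. For instance
  ∂bgh = gh − bh + bg,
  ∂bcf = cf − bf + bc.
As a 30×18 matrix over Z this has rank 18, with invariant factors (1,1,1,1,1,1,1,1,1,1,1,1,1,1,1,1,1,2).

Computing H_k = (kernel of ∂_k) / (image of ∂_{k+1}):

  H_2: rank ker ∂_2 − rank ∂_3 = (18 − 18) − 0 = 0, and there is no ∂_3, so H_2 = 0.

H_2 = 0.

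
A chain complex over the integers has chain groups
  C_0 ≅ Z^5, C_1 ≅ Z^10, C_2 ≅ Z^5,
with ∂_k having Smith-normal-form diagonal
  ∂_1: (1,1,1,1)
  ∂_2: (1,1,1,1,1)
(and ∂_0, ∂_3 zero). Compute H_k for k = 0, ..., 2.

H_0: b_0 = 5 − 0 − 4 = 1; torsion from ∂_1 factors > 1: none. So H_0 ≅ Z.
H_1: b_1 = 10 − 4 − 5 = 1; torsion from ∂_2 factors > 1: none. So H_1 ≅ Z.
H_2: b_2 = 5 − 5 − 0 = 0; torsion from ∂_3 factors > 1: none. So H_2 ≅ 0.

H_0 ≅ Z,  H_1 ≅ Z,  H_2 = 0.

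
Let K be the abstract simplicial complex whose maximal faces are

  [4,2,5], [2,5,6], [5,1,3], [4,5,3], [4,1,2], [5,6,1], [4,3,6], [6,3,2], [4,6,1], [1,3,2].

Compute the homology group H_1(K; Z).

Fix the vertex order 1 < 2 < 3 < 4 < 5 < 6 and write every simplex with vertices in increasing order. Then dim K = 2 and the simplices of K are:

  0-simplices (6): [1], [2], [3], [4], [5], [6]
  1-simplices (15): [1,2], [1,3], [1,4], [1,5], [1,6], [2,3], [2,4], [2,5], [2,6], [3,4], [3,5], [3,6], [4,5], [4,6], [5,6]
  2-simplices (10): [1,2,3], [1,2,4], [1,3,5], [1,4,6], [1,5,6], [2,3,6], [2,4,5], [2,5,6], [3,4,5], [3,4,6]

Hence C_0 ≅ Z^6, C_1 ≅ Z^15, C_2 ≅ Z^10.

Boundary ∂_1: C_1 → C_0 sends each edge [p,q] (with p < q) to q − p.
This gives a 6×15 integer matrix of rank 5; reducing to Smith normal form yields diagonal entries (1,1,1,1,1).

∂_2: C_2 → C_1 maps a triangle to the signed sum of its edges. For instance
  ∂[3,4,5] = [4,5] − [3,5] + [3,4],
  ∂[2,4,5] = [4,5] − [2,5] + [2,4].
The 15×10 boundary matrix has rank 10 and Smith normal form diag(1,1,1,1,1,1,1,1,1,2).

From H_k ≅ ker(∂_k) / im(∂_{k+1}) we obtain:

  H_1: rank ker ∂_1 − rank ∂_2 = (15 − 5) − 10 = 0, and ∂_2 has invariant factor 2 > 1, so H_1 ≅ Z/2.

(K is a triangulation of the real projective plane RP^2.)

H_1 ≅ Z/2.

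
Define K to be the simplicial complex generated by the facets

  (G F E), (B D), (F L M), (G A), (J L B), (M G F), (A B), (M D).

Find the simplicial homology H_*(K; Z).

H_0 = Z,  H_1 = Z^2,  H_2 = 0.

Fix the vertex order A < B < D < E < F < G < J < L < M and write every simplex with vertices in increasing order. Then dim K = 2 and the simplices of K are:

  0-simplices (9): A, B, D, E, F, G, J, L, M
  1-simplices (14): AB, AG, BD, BJ, BL, DM, EF, EG, FG, FL, FM, GM, JL, LM
  2-simplices (4): BJL, EFG, FGM, FLM

so the chain groups are C_0 ≅ Z^9, C_1 ≅ Z^14, C_2 ≅ Z^4.

The boundary map ∂_1: C_1 → C_0 maps an edge to its endpoints' difference, ∂[p,q] = q − p. For instance
  ∂BJ = J − B.
The resulting 9×14 matrix has rank 8, and its Smith normal form has invariant factors (1,1,1,1,1,1,1,1).

Boundary ∂_2: C_2 → C_1 acts by ∂[p,q,r] = [q,r] − [p,r] + [p,q]. For instance
  ∂FGM = GM − FM + FG,
  ∂BJL = JL − BL + BJ.
As a 14×4 matrix over Z this has rank 4, with invariant factors (1,1,1,1).

Computing H_k = (kernel of ∂_k) / (image of ∂_{k+1}):

  H_0: rank C_0 − rank ∂_1 = 9 − 8 = 1, and the invariant factors of ∂_1 are all 1, so H_0 = Z.
  H_1: rank ker ∂_1 − rank ∂_2 = (14 − 8) − 4 = 2, and the invariant factors of ∂_2 are all 1, so H_1 = Z^2.
  H_2: rank ker ∂_2 − rank ∂_3 = (4 − 4) − 0 = 0, and there is no ∂_3, so H_2 = 0.

As a check, the Euler characteristic is 9 − 14 + 4 = -1, which agrees with 1 − 2 + 0 = -1.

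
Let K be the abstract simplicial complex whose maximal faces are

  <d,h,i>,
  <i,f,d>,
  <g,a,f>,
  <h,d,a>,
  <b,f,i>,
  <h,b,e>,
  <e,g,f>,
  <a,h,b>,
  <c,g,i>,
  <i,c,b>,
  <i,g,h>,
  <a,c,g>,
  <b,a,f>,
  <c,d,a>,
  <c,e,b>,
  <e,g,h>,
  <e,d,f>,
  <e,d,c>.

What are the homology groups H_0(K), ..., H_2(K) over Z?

H_0 ≅ Z,  H_1 ≅ Z^2,  H_2 ≅ Z.

We work with the vertex ordering a < b < c < d < e < f < g < h < i. The simplices of K, each written with vertices in increasing order, are:

  0-simplices (9): a, b, c, d, e, f, g, h, i
  1-simplices (27): ab, ac, ad, af, ag, ah, bc, be, bf, bh, bi, cd, ce, cg, ci, de, df, dh, di, ef, eg, eh, fg, fi, gh, gi, hi
  2-simplices (18): abf, abh, acd, acg, adh, afg, bce, bci, beh, bfi, cde, cgi, def, dfi, dhi, efg, egh, ghi

Hence C_0 ≅ Z^9, C_1 ≅ Z^27, C_2 ≅ Z^18.

∂_1: C_1 → C_0 is given by ∂[p,q] = [q] − [p]. For instance
  ∂ah = h − a.
The resulting 9×27 matrix has rank 8, and its Smith normal form has invariant factors (1,1,1,1,1,1,1,1).

Boundary ∂_2: C_2 → C_1 maps a triangle to the signed sum of its edges. For instance
  ∂ghi = hi − gi + gh,
  ∂acg = cg − ag + ac.
The resulting 27×18 matrix has rank 17, and its Smith normal form has invariant factors (1,1,1,1,1,1,1,1,1,1,1,1,1,1,1,1,1).

Reading off H_k = ker ∂_k / im ∂_{k+1}:

  H_0: rank C_0 − rank ∂_1 = 9 − 8 = 1, and the invariant factors of ∂_1 are all 1, so H_0 ≅ Z.
  H_1: rank ker ∂_1 − rank ∂_2 = (27 − 8) − 17 = 2, and the invariant factors of ∂_2 are all 1, so H_1 ≅ Z^2.
  H_2: rank ker ∂_2 − rank ∂_3 = (18 − 17) − 0 = 1, and there is no ∂_3, so H_2 ≅ Z.

As a check, the Euler characteristic is 9 − 27 + 18 = 0, which agrees with 1 − 2 + 1 = 0.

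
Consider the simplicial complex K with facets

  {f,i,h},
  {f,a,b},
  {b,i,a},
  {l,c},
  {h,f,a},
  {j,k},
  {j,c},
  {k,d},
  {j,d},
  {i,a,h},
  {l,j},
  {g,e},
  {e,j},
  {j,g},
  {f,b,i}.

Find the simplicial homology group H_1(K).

H_1 ≅ Z^3.

Fix the vertex order a < b < c < d < e < f < g < h < i < j < k < l and write every simplex with vertices in increasing order. Then dim K = 2 and the simplices of K are:

  0-simplices (12): a, b, c, d, e, f, g, h, i, j, k, l
  1-simplices (18): ab, af, ah, ai, bf, bi, cj, cl, dj, dk, eg, ej, fh, fi, gj, hi, jk, jl
  2-simplices (6): abf, abi, afh, ahi, bfi, fhi

Hence C_0 ≅ Z^12, C_1 ≅ Z^18, C_2 ≅ Z^6.

The boundary map ∂_1: C_1 → C_0 sends each edge [p,q] (with p < q) to q − p. For instance
  ∂fh = h − f.
This gives a 12×18 integer matrix of rank 10; reducing to Smith normal form yields diagonal entries (1,1,1,1,1,1,1,1,1,1).

∂_2: C_2 → C_1 sends each 2-simplex [p,q,r] to [q,r] − [p,r] + [p,q]. For instance
  ∂abi = bi − ai + ab,
  ∂fhi = hi − fi + fh.
The 18×6 boundary matrix has rank 5 and Smith normal form diag(1,1,1,1,1).

From H_k ≅ ker(∂_k) / im(∂_{k+1}) we obtain:

  H_1: rank ker ∂_1 − rank ∂_2 = (18 − 10) − 5 = 3, and the invariant factors of ∂_2 are all 1, so H_1 = Z^3.

(K is a triangulation of the disjoint union of a wedge of 3 circles and the 2-sphere S^2.)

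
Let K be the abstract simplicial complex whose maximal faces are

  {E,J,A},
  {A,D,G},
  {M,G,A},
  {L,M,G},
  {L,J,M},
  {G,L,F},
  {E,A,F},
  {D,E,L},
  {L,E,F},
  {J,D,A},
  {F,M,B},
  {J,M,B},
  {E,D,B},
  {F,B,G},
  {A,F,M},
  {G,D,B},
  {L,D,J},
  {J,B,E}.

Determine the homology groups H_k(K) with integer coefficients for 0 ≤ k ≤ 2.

Fix the vertex order A < B < D < E < F < G < J < L < M and write every simplex with vertices in increasing order. Then dim K = 2 and the simplices of K are:

  0-simplices (9): A, B, D, E, F, G, J, L, M
  1-simplices (27): AD, AE, AF, AG, AJ, AM, BD, BE, BF, BG, BJ, BM, DE, DG, DJ, DL, EF, EJ, EL, FG, FL, FM, GL, GM, JL, JM, LM
  2-simplices (18): ADG, ADJ, AEF, AEJ, AFM, AGM, BDE, BDG, BEJ, BFG, BFM, BJM, DEL, DJL, EFL, FGL, GLM, JLM

so the chain groups are C_0 ≅ Z^9, C_1 ≅ Z^27, C_2 ≅ Z^18.

∂_1: C_1 → C_0 sends each edge [p,q] (with p < q) to q − p.
This gives a 9×27 integer matrix of rank 8; reducing to Smith normal form yields diagonal entries (1,1,1,1,1,1,1,1).

Boundary ∂_2: C_2 → C_1 maps a triangle to the signed sum of its edges. For instance
  ∂AGM = GM − AM + AG,
  ∂BEJ = EJ − BJ + BE.
The resulting 27×18 matrix has rank 18, and its Smith normal form has invariant factors (1,1,1,1,1,1,1,1,1,1,1,1,1,1,1,1,1,2).

Reading off H_k = ker ∂_k / im ∂_{k+1}:

  H_0: rank C_0 − rank ∂_1 = 9 − 8 = 1, and the invariant factors of ∂_1 are all 1, so H_0 ≅ Z.
  H_1: rank ker ∂_1 − rank ∂_2 = (27 − 8) − 18 = 1, and ∂_2 has invariant factor 2 > 1, so H_1 ≅ Z ⊕ Z/2Z.
  H_2: rank ker ∂_2 − rank ∂_3 = (18 − 18) − 0 = 0, and there is no ∂_3, so H_2 ≅ 0.

As a check, the Euler characteristic is 9 − 27 + 18 = 0, which agrees with 1 − 1 + 0 = 0.

H_0 ≅ Z,  H_1 ≅ Z ⊕ Z/2Z,  H_2 = 0.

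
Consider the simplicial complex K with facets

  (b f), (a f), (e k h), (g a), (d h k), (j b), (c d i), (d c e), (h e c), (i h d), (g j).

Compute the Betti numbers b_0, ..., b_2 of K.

We work with the vertex ordering a < b < c < d < e < f < g < h < i < j < k. The simplices of K, each written with vertices in increasing order, are:

  0-simplices (11): a, b, c, d, e, f, g, h, i, j, k
  1-simplices (17): af, ag, bf, bj, cd, ce, ch, ci, de, dh, di, dk, eh, ek, gj, hi, hk
  2-simplices (6): cde, cdi, ceh, dhi, dhk, ehk

Hence C_0 ≅ Z^11, C_1 ≅ Z^17, C_2 ≅ Z^6.

∂_1: C_1 → C_0 maps an edge to its endpoints' difference, ∂[p,q] = q − p.
The resulting 11×17 matrix has rank 9, and its Smith normal form has invariant factors (1,1,1,1,1,1,1,1,1).

∂_2: C_2 → C_1 acts by ∂[p,q,r] = [q,r] − [p,r] + [p,q]. For instance
  ∂cde = de − ce + cd,
  ∂cdi = di − ci + cd.
The 17×6 boundary matrix has rank 6 and Smith normal form diag(1,1,1,1,1,1).

Computing H_k = (kernel of ∂_k) / (image of ∂_{k+1}):

  H_0: rank C_0 − rank ∂_1 = 11 − 9 = 2, and the invariant factors of ∂_1 are all 1, so H_0 = Z^2.
  H_1: rank ker ∂_1 − rank ∂_2 = (17 − 9) − 6 = 2, and the invariant factors of ∂_2 are all 1, so H_1 = Z^2.
  H_2: rank ker ∂_2 − rank ∂_3 = (6 − 6) − 0 = 0, and there is no ∂_3, so H_2 = 0.

As a check, the Euler characteristic is 11 − 17 + 6 = 0, which agrees with 2 − 2 + 0 = 0.
(K is a triangulation of the disjoint union of the cylinder S^1 x I and the circle S^1.)

Hence the Betti numbers are b_0 = 2, b_1 = 2, b_2 = 0.

b_0 = 2, b_1 = 2, b_2 = 0.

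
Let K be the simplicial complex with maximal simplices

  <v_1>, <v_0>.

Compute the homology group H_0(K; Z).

Fix the vertex order v_0 < v_1 and write every simplex with vertices in increasing order. Then dim K = 0 and the simplices of K are:

  0-simplices (2): [v_0], [v_1]

so the chain groups are C_0 ≅ Z^2.

Computing H_k = (kernel of ∂_k) / (image of ∂_{k+1}):

  H_0: rank C_0 − rank ∂_1 = 2 − 0 = 2, and there is no ∂_1, so H_0 ≅ Z^2.

(K is a triangulation of a set of 2 points.)

H_0 ≅ Z^2.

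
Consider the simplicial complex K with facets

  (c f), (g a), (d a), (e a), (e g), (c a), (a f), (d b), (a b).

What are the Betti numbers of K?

Take the total order a < b < c < d < e < f < g on the vertex set. Then K (dimension 1) consists of the simplices:

  0-simplices (7): a, b, c, d, e, f, g
  1-simplices (9): ab, ac, ad, ae, af, ag, bd, cf, eg

Hence C_0 ≅ Z^7, C_1 ≅ Z^9.

The boundary map ∂_1: C_1 → C_0 maps an edge to its endpoints' difference, ∂[p,q] = q − p.
As a 7×9 matrix over Z this has rank 6, with invariant factors (1,1,1,1,1,1).

Now H_k = ker ∂_k / im ∂_{k+1}, so:

  H_0: rank C_0 − rank ∂_1 = 7 − 6 = 1, and the invariant factors of ∂_1 are all 1, so H_0 ≅ Z.
  H_1: rank ker ∂_1 − rank ∂_2 = (9 − 6) − 0 = 3, and there is no ∂_2, so H_1 ≅ Z^3.

(K is a triangulation of a wedge of 3 circles.)

Hence the Betti numbers are b_0 = 1, b_1 = 3.

b_0 = 1, b_1 = 3.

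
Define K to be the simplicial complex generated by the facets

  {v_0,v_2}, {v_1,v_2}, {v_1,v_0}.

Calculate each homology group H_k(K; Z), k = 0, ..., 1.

K has 3 vertices, 3 edges.
rank ∂_0 = 0, rank ∂_1 = 2 ⇒ b_0 = 3 − 0 − 2 = 1; all invariant factors of ∂_1 are 1 so no torsion. So H_0 = Z.
rank ∂_1 = 2, rank ∂_2 = 0 ⇒ b_1 = 3 − 2 − 0 = 1. So H_1 = Z.

H_0 ≅ Z,  H_1 ≅ Z.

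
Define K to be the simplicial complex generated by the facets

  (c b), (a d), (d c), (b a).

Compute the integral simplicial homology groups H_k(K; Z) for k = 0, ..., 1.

H_0 ≅ Z,  H_1 ≅ Z.

We work with the vertex ordering a < b < c < d. The simplices of K, each written with vertices in increasing order, are:

  0-simplices (4): a, b, c, d
  1-simplices (4): ab, ad, bc, cd

Hence C_0 ≅ Z^4, C_1 ≅ Z^4.

Boundary ∂_1: C_1 → C_0 maps an edge to its endpoints' difference, ∂[p,q] = q − p. For instance
  ∂ad = d − a.
This gives a 4×4 integer matrix of rank 3; reducing to Smith normal form yields diagonal entries (1,1,1).

Computing H_k = (kernel of ∂_k) / (image of ∂_{k+1}):

  H_0: rank C_0 − rank ∂_1 = 4 − 3 = 1, and the invariant factors of ∂_1 are all 1, so H_0 = Z.
  H_1: rank ker ∂_1 − rank ∂_2 = (4 − 3) − 0 = 1, and there is no ∂_2, so H_1 = Z.

As a check, the Euler characteristic is 4 − 4 = 0, which agrees with 1 − 1 = 0.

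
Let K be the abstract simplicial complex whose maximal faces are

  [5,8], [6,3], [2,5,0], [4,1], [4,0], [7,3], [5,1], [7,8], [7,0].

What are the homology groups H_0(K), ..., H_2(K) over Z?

Take the total order 0 < 1 < 2 < 3 < 4 < 5 < 6 < 7 < 8 on the vertex set. Then K (dimension 2) consists of the simplices:

  0-simplices (9): [0], [1], [2], [3], [4], [5], [6], [7], [8]
  1-simplices (11): [0,2], [0,4], [0,5], [0,7], [1,4], [1,5], [2,5], [3,6], [3,7], [5,8], [7,8]
  2-simplices (1): [0,2,5]

giving chain groups C_0 ≅ Z^9, C_1 ≅ Z^11, C_2 ≅ Z^1.

Boundary ∂_1: C_1 → C_0 is given by ∂[p,q] = [q] − [p].
As a 9×11 matrix over Z this has rank 8, with invariant factors (1,1,1,1,1,1,1,1).

The boundary map ∂_2: C_2 → C_1 sends each 2-simplex [p,q,r] to [q,r] − [p,r] + [p,q]. For instance
  ∂[0,2,5] = [2,5] − [0,5] + [0,2].
As a 11×1 matrix over Z this has rank 1, with invariant factors (1).

Reading off H_k = ker ∂_k / im ∂_{k+1}:

  H_0: rank C_0 − rank ∂_1 = 9 − 8 = 1, and the invariant factors of ∂_1 are all 1, so H_0 = Z.
  H_1: rank ker ∂_1 − rank ∂_2 = (11 − 8) − 1 = 2, and the invariant factors of ∂_2 are all 1, so H_1 = Z^2.
  H_2: rank ker ∂_2 − rank ∂_3 = (1 − 1) − 0 = 0, and there is no ∂_3, so H_2 = 0.

H_0 = Z,  H_1 = Z^2,  H_2 = 0.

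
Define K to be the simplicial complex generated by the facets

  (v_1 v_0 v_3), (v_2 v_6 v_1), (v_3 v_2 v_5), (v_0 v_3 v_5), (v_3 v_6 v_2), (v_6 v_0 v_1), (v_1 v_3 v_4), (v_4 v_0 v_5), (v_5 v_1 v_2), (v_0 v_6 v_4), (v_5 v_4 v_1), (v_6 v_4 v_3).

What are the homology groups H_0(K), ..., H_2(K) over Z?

H_0 = Z,  H_1 = Z/2,  H_2 = 0.

Take the total order v_0 < v_1 < v_2 < v_3 < v_4 < v_5 < v_6 on the vertex set. Then K (dimension 2) consists of the simplices:

  0-simplices (7): [v_0], [v_1], [v_2], [v_3], [v_4], [v_5], [v_6]
  1-simplices (18): (18 of them)
  2-simplices (12): (12 of them)

so the chain groups are C_0 ≅ Z^7, C_1 ≅ Z^18, C_2 ≅ Z^12.

The boundary map ∂_1: C_1 → C_0 is given by ∂[p,q] = [q] − [p]. For instance
  ∂[v_1,v_5] = [v_5] − [v_1].
This gives a 7×18 integer matrix of rank 6; reducing to Smith normal form yields diagonal entries (1,1,1,1,1,1).

Boundary ∂_2: C_2 → C_1 maps a triangle to the signed sum of its edges. For instance
  ∂[v_3,v_4,v_6] = [v_4,v_6] − [v_3,v_6] + [v_3,v_4],
  ∂[v_0,v_3,v_5] = [v_3,v_5] − [v_0,v_5] + [v_0,v_3].
The 18×12 boundary matrix has rank 12 and Smith normal form diag(1,1,1,1,1,1,1,1,1,1,1,2).

Now H_k = ker ∂_k / im ∂_{k+1}, so:

  H_0: rank C_0 − rank ∂_1 = 7 − 6 = 1, and the invariant factors of ∂_1 are all 1, so H_0 ≅ Z.
  H_1: rank ker ∂_1 − rank ∂_2 = (18 − 6) − 12 = 0, and ∂_2 has invariant factor 2 > 1, so H_1 ≅ Z/2.
  H_2: rank ker ∂_2 − rank ∂_3 = (12 − 12) − 0 = 0, and there is no ∂_3, so H_2 ≅ 0.

As a check, the Euler characteristic is 7 − 18 + 12 = 1, which agrees with 1 − 0 + 0 = 1.
(K is a triangulation of the real projective plane RP^2.)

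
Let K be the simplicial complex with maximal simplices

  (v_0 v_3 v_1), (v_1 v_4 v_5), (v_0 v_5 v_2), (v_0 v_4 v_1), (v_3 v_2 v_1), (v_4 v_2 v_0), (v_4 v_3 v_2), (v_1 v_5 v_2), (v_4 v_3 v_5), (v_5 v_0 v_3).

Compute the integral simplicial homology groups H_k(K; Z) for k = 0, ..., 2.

H_0 ≅ Z,  H_1 ≅ Z/2,  H_2 = 0.

Fix the vertex order v_0 < v_1 < v_2 < v_3 < v_4 < v_5 and write every simplex with vertices in increasing order. Then dim K = 2 and the simplices of K are:

  0-simplices (6): [v_0], [v_1], [v_2], [v_3], [v_4], [v_5]
  1-simplices (15): (15 of them)
  2-simplices (10): [v_0,v_1,v_3], [v_0,v_1,v_4], [v_0,v_2,v_4], [v_0,v_2,v_5], [v_0,v_3,v_5], [v_1,v_2,v_3], [v_1,v_2,v_5], [v_1,v_4,v_5], [v_2,v_3,v_4], [v_3,v_4,v_5]

giving chain groups C_0 ≅ Z^6, C_1 ≅ Z^15, C_2 ≅ Z^10.

∂_1: C_1 → C_0 sends each edge [p,q] (with p < q) to q − p.
The resulting 6×15 matrix has rank 5, and its Smith normal form has invariant factors (1,1,1,1,1).

The boundary map ∂_2: C_2 → C_1 maps a triangle to the signed sum of its edges. For instance
  ∂[v_0,v_2,v_4] = [v_2,v_4] − [v_0,v_4] + [v_0,v_2],
  ∂[v_0,v_3,v_5] = [v_3,v_5] − [v_0,v_5] + [v_0,v_3].
The resulting 15×10 matrix has rank 10, and its Smith normal form has invariant factors (1,1,1,1,1,1,1,1,1,2).

From H_k ≅ ker(∂_k) / im(∂_{k+1}) we obtain:

  H_0: rank C_0 − rank ∂_1 = 6 − 5 = 1, and the invariant factors of ∂_1 are all 1, so H_0 = Z.
  H_1: rank ker ∂_1 − rank ∂_2 = (15 − 5) − 10 = 0, and ∂_2 has invariant factor 2 > 1, so H_1 = Z/2.
  H_2: rank ker ∂_2 − rank ∂_3 = (10 − 10) − 0 = 0, and there is no ∂_3, so H_2 = 0.

As a check, the Euler characteristic is 6 − 15 + 10 = 1, which agrees with 1 − 0 + 0 = 1.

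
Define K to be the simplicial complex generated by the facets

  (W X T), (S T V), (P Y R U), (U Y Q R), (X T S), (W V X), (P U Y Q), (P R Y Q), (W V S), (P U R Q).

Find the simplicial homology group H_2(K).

We work with the vertex ordering P < Q < R < S < T < U < V < W < X < Y. The simplices of K, each written with vertices in increasing order, are:

  0-simplices (10): P, Q, R, S, T, U, V, W, X, Y
  1-simplices (20): PQ, PR, PU, PY, QR, QU, QY, RU, RY, ST, SV, SW, SX, TV, TW, TX, UY, VW, VX, WX
  2-simplices (15): PQR, PQU, PQY, PRU, PRY, PUY, QRU, QRY, QUY, RUY, STV, STX, SVW, TWX, VWX
  3-simplices (5): PQRU, PQRY, PQUY, PRUY, QRUY

giving chain groups C_0 ≅ Z^10, C_1 ≅ Z^20, C_2 ≅ Z^15, C_3 ≅ Z^5.

∂_1: C_1 → C_0 sends each edge [p,q] (with p < q) to q − p.
As a 10×20 matrix over Z this has rank 8, with invariant factors (1,1,1,1,1,1,1,1).

The boundary map ∂_2: C_2 → C_1 acts by ∂[p,q,r] = [q,r] − [p,r] + [p,q]. For instance
  ∂PRY = RY − PY + PR,
  ∂SVW = VW − SW + SV.
The 20×15 boundary matrix has rank 11 and Smith normal form diag(1,1,1,1,1,1,1,1,1,1,1).

The boundary map ∂_3: C_3 → C_2 sends each 3-simplex σ to the alternating sum Σ_i (−1)^i (σ with its i-th vertex removed). For instance
  ∂PQRY = QRY − PRY + PQY − PQR,
  ∂QRUY = RUY − QUY + QRY − QRU.
The 15×5 boundary matrix has rank 4 and Smith normal form diag(1,1,1,1).

Computing H_k = (kernel of ∂_k) / (image of ∂_{k+1}):

  H_2: rank ker ∂_2 − rank ∂_3 = (15 − 11) − 4 = 0, and the invariant factors of ∂_3 are all 1, so H_2 = 0.

H_2 ≅ 0.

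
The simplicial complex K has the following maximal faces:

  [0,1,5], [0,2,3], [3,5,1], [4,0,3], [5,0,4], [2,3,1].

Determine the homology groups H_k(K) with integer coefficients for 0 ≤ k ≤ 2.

H_0 = Z,  H_1 = Z,  H_2 = 0.

Fix the vertex order 0 < 1 < 2 < 3 < 4 < 5 and write every simplex with vertices in increasing order. Then dim K = 2 and the simplices of K are:

  0-simplices (6): [0], [1], [2], [3], [4], [5]
  1-simplices (12): [0,1], [0,2], [0,3], [0,4], [0,5], [1,2], [1,3], [1,5], [2,3], [3,4], [3,5], [4,5]
  2-simplices (6): [0,1,5], [0,2,3], [0,3,4], [0,4,5], [1,2,3], [1,3,5]

Hence C_0 ≅ Z^6, C_1 ≅ Z^12, C_2 ≅ Z^6.

Boundary ∂_1: C_1 → C_0 is given by ∂[p,q] = [q] − [p]. For instance
  ∂[1,3] = [3] − [1].
This gives a 6×12 integer matrix of rank 5; reducing to Smith normal form yields diagonal entries (1,1,1,1,1).

∂_2: C_2 → C_1 sends each 2-simplex [p,q,r] to [q,r] − [p,r] + [p,q]. For instance
  ∂[0,4,5] = [4,5] − [0,5] + [0,4],
  ∂[1,3,5] = [3,5] − [1,5] + [1,3].
The 12×6 boundary matrix has rank 6 and Smith normal form diag(1,1,1,1,1,1).

Computing H_k = (kernel of ∂_k) / (image of ∂_{k+1}):

  H_0: rank C_0 − rank ∂_1 = 6 − 5 = 1, and the invariant factors of ∂_1 are all 1, so H_0 = Z.
  H_1: rank ker ∂_1 − rank ∂_2 = (12 − 5) − 6 = 1, and the invariant factors of ∂_2 are all 1, so H_1 = Z.
  H_2: rank ker ∂_2 − rank ∂_3 = (6 − 6) − 0 = 0, and there is no ∂_3, so H_2 = 0.

As a check, the Euler characteristic is 6 − 12 + 6 = 0, which agrees with 1 − 1 + 0 = 0.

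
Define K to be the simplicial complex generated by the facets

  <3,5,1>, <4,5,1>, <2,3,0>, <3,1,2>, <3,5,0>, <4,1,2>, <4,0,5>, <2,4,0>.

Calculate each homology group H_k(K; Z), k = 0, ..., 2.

H_0 ≅ Z,  H_1 = 0,  H_2 ≅ Z.

Fix the vertex order 0 < 1 < 2 < 3 < 4 < 5 and write every simplex with vertices in increasing order. Then dim K = 2 and the simplices of K are:

  0-simplices (6): [0], [1], [2], [3], [4], [5]
  1-simplices (12): [0,2], [0,3], [0,4], [0,5], [1,2], [1,3], [1,4], [1,5], [2,3], [2,4], [3,5], [4,5]
  2-simplices (8): [0,2,3], [0,2,4], [0,3,5], [0,4,5], [1,2,3], [1,2,4], [1,3,5], [1,4,5]

Hence C_0 ≅ Z^6, C_1 ≅ Z^12, C_2 ≅ Z^8.

Boundary ∂_1: C_1 → C_0 sends each edge [p,q] (with p < q) to q − p.
The 6×12 boundary matrix has rank 5 and Smith normal form diag(1,1,1,1,1).

The boundary map ∂_2: C_2 → C_1 sends each 2-simplex [p,q,r] to [q,r] − [p,r] + [p,q]. For instance
  ∂[0,2,3] = [2,3] − [0,3] + [0,2],
  ∂[1,2,3] = [2,3] − [1,3] + [1,2].
This gives a 12×8 integer matrix of rank 7; reducing to Smith normal form yields diagonal entries (1,1,1,1,1,1,1).

Now H_k = ker ∂_k / im ∂_{k+1}, so:

  H_0: rank C_0 − rank ∂_1 = 6 − 5 = 1, and the invariant factors of ∂_1 are all 1, so H_0 = Z.
  H_1: rank ker ∂_1 − rank ∂_2 = (12 − 5) − 7 = 0, and the invariant factors of ∂_2 are all 1, so H_1 = 0.
  H_2: rank ker ∂_2 − rank ∂_3 = (8 − 7) − 0 = 1, and there is no ∂_3, so H_2 = Z.

(K is a triangulation of the 2-sphere S^2.)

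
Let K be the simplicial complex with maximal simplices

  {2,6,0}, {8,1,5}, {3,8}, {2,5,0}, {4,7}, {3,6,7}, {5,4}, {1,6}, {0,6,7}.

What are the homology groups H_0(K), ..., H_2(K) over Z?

Order the vertices as 0 < 1 < 2 < 3 < 4 < 5 < 6 < 7 < 8. Listing each simplex with vertices in this order, K has dimension 2 with simplices:

  0-simplices (9): [0], [1], [2], [3], [4], [5], [6], [7], [8]
  1-simplices (16): [0,2], [0,5], [0,6], [0,7], [1,5], [1,6], [1,8], [2,5], [2,6], [3,6], [3,7], [3,8], [4,5], [4,7], [5,8], [6,7]
  2-simplices (5): [0,2,5], [0,2,6], [0,6,7], [1,5,8], [3,6,7]

so the chain groups are C_0 ≅ Z^9, C_1 ≅ Z^16, C_2 ≅ Z^5.

The boundary map ∂_1: C_1 → C_0 maps an edge to its endpoints' difference, ∂[p,q] = q − p.
This gives a 9×16 integer matrix of rank 8; reducing to Smith normal form yields diagonal entries (1,1,1,1,1,1,1,1).

Boundary ∂_2: C_2 → C_1 sends each 2-simplex [p,q,r] to [q,r] − [p,r] + [p,q]. For instance
  ∂[0,2,6] = [2,6] − [0,6] + [0,2],
  ∂[0,6,7] = [6,7] − [0,7] + [0,6].
The resulting 16×5 matrix has rank 5, and its Smith normal form has invariant factors (1,1,1,1,1).

Now H_k = ker ∂_k / im ∂_{k+1}, so:

  H_0: rank C_0 − rank ∂_1 = 9 − 8 = 1, and the invariant factors of ∂_1 are all 1, so H_0 ≅ Z.
  H_1: rank ker ∂_1 − rank ∂_2 = (16 − 8) − 5 = 3, and the invariant factors of ∂_2 are all 1, so H_1 ≅ Z^3.
  H_2: rank ker ∂_2 − rank ∂_3 = (5 − 5) − 0 = 0, and there is no ∂_3, so H_2 ≅ 0.

H_0 ≅ Z,  H_1 ≅ Z^3,  H_2 = 0.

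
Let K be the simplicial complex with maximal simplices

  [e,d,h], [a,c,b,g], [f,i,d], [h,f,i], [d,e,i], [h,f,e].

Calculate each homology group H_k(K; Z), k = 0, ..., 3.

H_0 = Z^2,  H_1 = Z,  H_2 = 0,  H_3 = 0.

Order the vertices as a < b < c < d < e < f < g < h < i. Listing each simplex with vertices in this order, K has dimension 3 with simplices:

  0-simplices (9): a, b, c, d, e, f, g, h, i
  1-simplices (16): ab, ac, ag, bc, bg, cg, de, df, dh, di, ef, eh, ei, fh, fi, hi
  2-simplices (9): abc, abg, acg, bcg, deh, dei, dfi, efh, fhi
  3-simplices (1): abcg

giving chain groups C_0 ≅ Z^9, C_1 ≅ Z^16, C_2 ≅ Z^9, C_3 ≅ Z^1.

∂_1: C_1 → C_0 sends each edge [p,q] (with p < q) to q − p.
This gives a 9×16 integer matrix of rank 7; reducing to Smith normal form yields diagonal entries (1,1,1,1,1,1,1).

∂_2: C_2 → C_1 acts by ∂[p,q,r] = [q,r] − [p,r] + [p,q]. For instance
  ∂bcg = cg − bg + bc,
  ∂dfi = fi − di + df.
This gives a 16×9 integer matrix of rank 8; reducing to Smith normal form yields diagonal entries (1,1,1,1,1,1,1,1).

∂_3: C_3 → C_2 sends each 3-simplex σ to the alternating sum Σ_i (−1)^i (σ with its i-th vertex removed). For instance
  ∂abcg = bcg − acg + abg − abc.
This gives a 9×1 integer matrix of rank 1; reducing to Smith normal form yields diagonal entries (1).

Computing H_k = (kernel of ∂_k) / (image of ∂_{k+1}):

  H_0: rank C_0 − rank ∂_1 = 9 − 7 = 2, and the invariant factors of ∂_1 are all 1, so H_0 ≅ Z^2.
  H_1: rank ker ∂_1 − rank ∂_2 = (16 − 7) − 8 = 1, and the invariant factors of ∂_2 are all 1, so H_1 ≅ Z.
  H_2: rank ker ∂_2 − rank ∂_3 = (9 − 8) − 1 = 0, and the invariant factors of ∂_3 are all 1, so H_2 ≅ 0.
  H_3: rank ker ∂_3 − rank ∂_4 = (1 − 1) − 0 = 0, and there is no ∂_4, so H_3 ≅ 0.

(K is a triangulation of the disjoint union of the Möbius band and the 3-simplex.)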